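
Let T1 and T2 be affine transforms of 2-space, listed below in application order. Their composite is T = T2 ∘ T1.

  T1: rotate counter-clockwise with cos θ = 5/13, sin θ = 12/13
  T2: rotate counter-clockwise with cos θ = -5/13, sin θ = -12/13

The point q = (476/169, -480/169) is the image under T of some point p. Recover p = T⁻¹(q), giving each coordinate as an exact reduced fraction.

p = (4, 0)

T1 = [5/13 -12/13 0; 12/13 5/13 0; 0 0 1]
T2·T1 = [119/169 120/169 0; -120/169 119/169 0; 0 0 1]
det M = 1; M⁻¹ = [119/169 -120/169 0; 120/169 119/169 0; 0 0 1]
M⁻¹ · (476/169, -480/169)ᵀ = (4, 0)ᵀ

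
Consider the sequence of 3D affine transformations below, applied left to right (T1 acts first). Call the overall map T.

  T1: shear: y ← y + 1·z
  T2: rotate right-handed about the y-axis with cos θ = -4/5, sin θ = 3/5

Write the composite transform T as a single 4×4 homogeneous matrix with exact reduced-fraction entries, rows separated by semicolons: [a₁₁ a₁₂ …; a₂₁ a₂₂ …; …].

T1 = [1 0 0 0; 0 1 1 0; 0 0 1 0; 0 0 0 1]
T2·T1 = [-4/5 0 3/5 0; 0 1 1 0; -3/5 0 -4/5 0; 0 0 0 1]

T = [-4/5 0 3/5 0; 0 1 1 0; -3/5 0 -4/5 0; 0 0 0 1]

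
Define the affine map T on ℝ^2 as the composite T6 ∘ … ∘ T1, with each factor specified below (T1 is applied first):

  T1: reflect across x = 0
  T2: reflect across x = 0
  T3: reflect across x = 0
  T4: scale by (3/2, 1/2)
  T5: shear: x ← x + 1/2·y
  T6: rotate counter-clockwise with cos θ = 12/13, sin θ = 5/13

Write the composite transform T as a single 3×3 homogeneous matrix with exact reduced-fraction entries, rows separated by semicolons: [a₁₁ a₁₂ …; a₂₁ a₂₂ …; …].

T = [-18/13 1/26 0; -15/26 29/52 0; 0 0 1]

T1 = [-1 0 0; 0 1 0; 0 0 1]
T2·T1 = [1 0 0; 0 1 0; 0 0 1]
T3·…·T1 = [-1 0 0; 0 1 0; 0 0 1]
T4·…·T1 = [-3/2 0 0; 0 1/2 0; 0 0 1]
T5·…·T1 = [-3/2 1/4 0; 0 1/2 0; 0 0 1]
T6·…·T1 = [-18/13 1/26 0; -15/26 29/52 0; 0 0 1]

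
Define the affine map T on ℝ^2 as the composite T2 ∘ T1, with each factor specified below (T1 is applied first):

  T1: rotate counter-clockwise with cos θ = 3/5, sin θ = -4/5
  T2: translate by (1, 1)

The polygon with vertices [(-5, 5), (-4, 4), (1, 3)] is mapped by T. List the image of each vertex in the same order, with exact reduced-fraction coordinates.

T1 rotate counter-clockwise with cos θ = 3/5, sin θ = -4/5: (-5, 5) → (1, 7); (-4, 4) → (4/5, 28/5); (1, 3) → (3, 1)
T2 translate by (1, 1): (1, 7) → (2, 8); (4/5, 28/5) → (9/5, 33/5); (3, 1) → (4, 2)

image vertices: (2, 8), (9/5, 33/5), (4, 2)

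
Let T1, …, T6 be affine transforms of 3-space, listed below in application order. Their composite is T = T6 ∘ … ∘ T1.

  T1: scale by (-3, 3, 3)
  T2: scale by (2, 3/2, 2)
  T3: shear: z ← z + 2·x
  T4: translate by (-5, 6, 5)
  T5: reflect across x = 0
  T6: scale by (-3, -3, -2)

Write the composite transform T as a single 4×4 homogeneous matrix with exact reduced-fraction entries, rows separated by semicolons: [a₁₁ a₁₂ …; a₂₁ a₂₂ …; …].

T = [-18 0 0 -15; 0 -27/2 0 -18; 24 0 -12 -10; 0 0 0 1]

T1 = [-3 0 0 0; 0 3 0 0; 0 0 3 0; 0 0 0 1]
T2·T1 = [-6 0 0 0; 0 9/2 0 0; 0 0 6 0; 0 0 0 1]
T3·…·T1 = [-6 0 0 0; 0 9/2 0 0; -12 0 6 0; 0 0 0 1]
T4·…·T1 = [-6 0 0 -5; 0 9/2 0 6; -12 0 6 5; 0 0 0 1]
T5·…·T1 = [6 0 0 5; 0 9/2 0 6; -12 0 6 5; 0 0 0 1]
T6·…·T1 = [-18 0 0 -15; 0 -27/2 0 -18; 24 0 -12 -10; 0 0 0 1]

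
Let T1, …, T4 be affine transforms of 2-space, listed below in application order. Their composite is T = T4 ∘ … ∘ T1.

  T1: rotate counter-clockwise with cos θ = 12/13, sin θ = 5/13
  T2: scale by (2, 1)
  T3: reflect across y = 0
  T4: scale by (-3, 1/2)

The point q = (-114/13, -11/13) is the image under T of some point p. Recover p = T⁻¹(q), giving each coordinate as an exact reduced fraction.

p = (2, 1)

T1 = [12/13 -5/13 0; 5/13 12/13 0; 0 0 1]
T2·T1 = [24/13 -10/13 0; 5/13 12/13 0; 0 0 1]
T3·…·T1 = [24/13 -10/13 0; -5/13 -12/13 0; 0 0 1]
T4·…·T1 = [-72/13 30/13 0; -5/26 -6/13 0; 0 0 1]
det M = 3; M⁻¹ = [-2/13 -10/13 0; 5/78 -24/13 0; 0 0 1]
M⁻¹ · (-114/13, -11/13)ᵀ = (2, 1)ᵀ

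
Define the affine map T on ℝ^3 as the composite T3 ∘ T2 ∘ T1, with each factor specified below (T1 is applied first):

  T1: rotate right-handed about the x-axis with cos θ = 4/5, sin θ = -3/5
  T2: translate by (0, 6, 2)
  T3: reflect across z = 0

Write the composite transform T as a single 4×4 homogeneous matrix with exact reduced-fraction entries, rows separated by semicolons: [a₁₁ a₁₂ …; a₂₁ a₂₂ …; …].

T = [1 0 0 0; 0 4/5 3/5 6; 0 3/5 -4/5 -2; 0 0 0 1]

T1 = [1 0 0 0; 0 4/5 3/5 0; 0 -3/5 4/5 0; 0 0 0 1]
T2·T1 = [1 0 0 0; 0 4/5 3/5 6; 0 -3/5 4/5 2; 0 0 0 1]
T3·…·T1 = [1 0 0 0; 0 4/5 3/5 6; 0 3/5 -4/5 -2; 0 0 0 1]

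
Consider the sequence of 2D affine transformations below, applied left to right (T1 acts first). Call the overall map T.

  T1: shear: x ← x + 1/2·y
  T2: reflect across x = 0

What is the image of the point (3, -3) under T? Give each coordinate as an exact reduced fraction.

T1 shear: x ← x + 1/2·y: (3, -3) → (3/2, -3)
T2 reflect across x = 0: (3/2, -3) → (-3/2, -3)

T(p) = (-3/2, -3)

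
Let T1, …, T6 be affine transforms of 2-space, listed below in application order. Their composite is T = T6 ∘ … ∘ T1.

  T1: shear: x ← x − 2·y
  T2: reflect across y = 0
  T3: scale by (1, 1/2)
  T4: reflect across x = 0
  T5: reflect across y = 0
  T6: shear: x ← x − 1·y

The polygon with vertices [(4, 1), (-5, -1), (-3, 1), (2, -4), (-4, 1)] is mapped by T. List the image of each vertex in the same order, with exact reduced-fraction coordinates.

T1 shear: x ← x − 2·y: (4, 1) → (2, 1); (-5, -1) → (-3, -1); (-3, 1) → (-5, 1); (2, -4) → (10, -4); (-4, 1) → (-6, 1)
T2 reflect across y = 0: (2, 1) → (2, -1); (-3, -1) → (-3, 1); (-5, 1) → (-5, -1); (10, -4) → (10, 4); (-6, 1) → (-6, -1)
T3 scale by (1, 1/2): (2, -1) → (2, -1/2); (-3, 1) → (-3, 1/2); (-5, -1) → (-5, -1/2); (10, 4) → (10, 2); (-6, -1) → (-6, -1/2)
T4 reflect across x = 0: (2, -1/2) → (-2, -1/2); (-3, 1/2) → (3, 1/2); (-5, -1/2) → (5, -1/2); (10, 2) → (-10, 2); (-6, -1/2) → (6, -1/2)
T5 reflect across y = 0: (-2, -1/2) → (-2, 1/2); (3, 1/2) → (3, -1/2); (5, -1/2) → (5, 1/2); (-10, 2) → (-10, -2); (6, -1/2) → (6, 1/2)
T6 shear: x ← x − 1·y: (-2, 1/2) → (-5/2, 1/2); (3, -1/2) → (7/2, -1/2); (5, 1/2) → (9/2, 1/2); (-10, -2) → (-8, -2); (6, 1/2) → (11/2, 1/2)

image vertices: (-5/2, 1/2), (7/2, -1/2), (9/2, 1/2), (-8, -2), (11/2, 1/2)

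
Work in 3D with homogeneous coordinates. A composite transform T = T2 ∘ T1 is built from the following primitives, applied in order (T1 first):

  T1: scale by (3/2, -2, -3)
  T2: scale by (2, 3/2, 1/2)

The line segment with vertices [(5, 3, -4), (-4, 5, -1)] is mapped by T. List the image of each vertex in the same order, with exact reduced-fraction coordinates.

T1 scale by (3/2, -2, -3): (5, 3, -4) → (15/2, -6, 12); (-4, 5, -1) → (-6, -10, 3)
T2 scale by (2, 3/2, 1/2): (15/2, -6, 12) → (15, -9, 6); (-6, -10, 3) → (-12, -15, 3/2)

image vertices: (15, -9, 6), (-12, -15, 3/2)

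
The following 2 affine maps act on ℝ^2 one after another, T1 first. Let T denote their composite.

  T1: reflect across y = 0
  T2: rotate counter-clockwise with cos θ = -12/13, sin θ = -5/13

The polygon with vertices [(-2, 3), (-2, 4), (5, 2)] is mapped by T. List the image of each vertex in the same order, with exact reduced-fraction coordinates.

image vertices: (9/13, 46/13), (4/13, 58/13), (-70/13, -1/13)

T1 reflect across y = 0: (-2, 3) → (-2, -3); (-2, 4) → (-2, -4); (5, 2) → (5, -2)
T2 rotate counter-clockwise with cos θ = -12/13, sin θ = -5/13: (-2, -3) → (9/13, 46/13); (-2, -4) → (4/13, 58/13); (5, -2) → (-70/13, -1/13)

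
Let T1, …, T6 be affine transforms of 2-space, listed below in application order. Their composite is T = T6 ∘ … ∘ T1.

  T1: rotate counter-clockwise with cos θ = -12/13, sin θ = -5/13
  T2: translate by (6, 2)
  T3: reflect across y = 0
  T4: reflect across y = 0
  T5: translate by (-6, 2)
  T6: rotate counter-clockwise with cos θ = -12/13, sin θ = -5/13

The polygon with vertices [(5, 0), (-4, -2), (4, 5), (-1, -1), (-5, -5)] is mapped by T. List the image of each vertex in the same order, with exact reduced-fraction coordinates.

image vertices: (855/169, -24/169), (24/169, -1342/169), (136/169, 451/169), (261/169, -863/169), (265/169, -1819/169)

T1 rotate counter-clockwise with cos θ = -12/13, sin θ = -5/13: (5, 0) → (-60/13, -25/13); (-4, -2) → (38/13, 44/13); (4, 5) → (-23/13, -80/13); (-1, -1) → (7/13, 17/13); (-5, -5) → (35/13, 85/13)
T2 translate by (6, 2): (-60/13, -25/13) → (18/13, 1/13); (38/13, 44/13) → (116/13, 70/13); (-23/13, -80/13) → (55/13, -54/13); (7/13, 17/13) → (85/13, 43/13); (35/13, 85/13) → (113/13, 111/13)
T3 reflect across y = 0: (18/13, 1/13) → (18/13, -1/13); (116/13, 70/13) → (116/13, -70/13); (55/13, -54/13) → (55/13, 54/13); (85/13, 43/13) → (85/13, -43/13); (113/13, 111/13) → (113/13, -111/13)
T4 reflect across y = 0: (18/13, -1/13) → (18/13, 1/13); (116/13, -70/13) → (116/13, 70/13); (55/13, 54/13) → (55/13, -54/13); (85/13, -43/13) → (85/13, 43/13); (113/13, -111/13) → (113/13, 111/13)
T5 translate by (-6, 2): (18/13, 1/13) → (-60/13, 27/13); (116/13, 70/13) → (38/13, 96/13); (55/13, -54/13) → (-23/13, -28/13); (85/13, 43/13) → (7/13, 69/13); (113/13, 111/13) → (35/13, 137/13)
T6 rotate counter-clockwise with cos θ = -12/13, sin θ = -5/13: (-60/13, 27/13) → (855/169, -24/169); (38/13, 96/13) → (24/169, -1342/169); (-23/13, -28/13) → (136/169, 451/169); (7/13, 69/13) → (261/169, -863/169); (35/13, 137/13) → (265/169, -1819/169)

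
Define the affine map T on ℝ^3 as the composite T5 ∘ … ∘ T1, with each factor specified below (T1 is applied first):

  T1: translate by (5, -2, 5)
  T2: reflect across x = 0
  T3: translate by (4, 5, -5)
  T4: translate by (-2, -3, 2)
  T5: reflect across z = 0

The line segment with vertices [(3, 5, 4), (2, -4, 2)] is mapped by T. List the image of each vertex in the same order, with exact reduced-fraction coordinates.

image vertices: (-6, 5, -6), (-5, -4, -4)

T1 translate by (5, -2, 5): (3, 5, 4) → (8, 3, 9); (2, -4, 2) → (7, -6, 7)
T2 reflect across x = 0: (8, 3, 9) → (-8, 3, 9); (7, -6, 7) → (-7, -6, 7)
T3 translate by (4, 5, -5): (-8, 3, 9) → (-4, 8, 4); (-7, -6, 7) → (-3, -1, 2)
T4 translate by (-2, -3, 2): (-4, 8, 4) → (-6, 5, 6); (-3, -1, 2) → (-5, -4, 4)
T5 reflect across z = 0: (-6, 5, 6) → (-6, 5, -6); (-5, -4, 4) → (-5, -4, -4)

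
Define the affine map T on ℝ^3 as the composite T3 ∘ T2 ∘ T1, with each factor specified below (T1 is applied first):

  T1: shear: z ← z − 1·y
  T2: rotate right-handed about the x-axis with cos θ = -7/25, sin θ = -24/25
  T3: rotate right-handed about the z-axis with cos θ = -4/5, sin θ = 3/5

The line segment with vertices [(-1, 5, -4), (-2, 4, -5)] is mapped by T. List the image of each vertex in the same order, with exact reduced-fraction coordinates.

image vertices: (853/125, 929/125, -57/25), (932/125, 826/125, -33/25)

T1 shear: z ← z − 1·y: (-1, 5, -4) → (-1, 5, -9); (-2, 4, -5) → (-2, 4, -9)
T2 rotate right-handed about the x-axis with cos θ = -7/25, sin θ = -24/25: (-1, 5, -9) → (-1, -251/25, -57/25); (-2, 4, -9) → (-2, -244/25, -33/25)
T3 rotate right-handed about the z-axis with cos θ = -4/5, sin θ = 3/5: (-1, -251/25, -57/25) → (853/125, 929/125, -57/25); (-2, -244/25, -33/25) → (932/125, 826/125, -33/25)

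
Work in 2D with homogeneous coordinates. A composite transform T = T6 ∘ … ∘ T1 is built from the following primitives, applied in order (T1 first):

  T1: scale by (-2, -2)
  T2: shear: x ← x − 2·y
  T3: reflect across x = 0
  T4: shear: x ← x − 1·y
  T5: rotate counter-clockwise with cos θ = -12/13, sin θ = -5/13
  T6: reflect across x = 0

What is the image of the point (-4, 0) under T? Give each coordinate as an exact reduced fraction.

T1 scale by (-2, -2): (-4, 0) → (8, 0)
T2 shear: x ← x − 2·y: (8, 0) → (8, 0)
T3 reflect across x = 0: (8, 0) → (-8, 0)
T4 shear: x ← x − 1·y: (-8, 0) → (-8, 0)
T5 rotate counter-clockwise with cos θ = -12/13, sin θ = -5/13: (-8, 0) → (96/13, 40/13)
T6 reflect across x = 0: (96/13, 40/13) → (-96/13, 40/13)

T(p) = (-96/13, 40/13)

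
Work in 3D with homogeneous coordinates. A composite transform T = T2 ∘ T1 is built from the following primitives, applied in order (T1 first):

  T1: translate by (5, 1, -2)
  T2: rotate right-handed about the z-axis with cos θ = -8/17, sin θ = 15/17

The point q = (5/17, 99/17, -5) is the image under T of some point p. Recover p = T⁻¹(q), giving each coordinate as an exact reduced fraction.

T1 = [1 0 0 5; 0 1 0 1; 0 0 1 -2; 0 0 0 1]
T2·T1 = [-8/17 -15/17 0 -55/17; 15/17 -8/17 0 67/17; 0 0 1 -2; 0 0 0 1]
det M = 1; M⁻¹ = [-8/17 15/17 0 -5; -15/17 -8/17 0 -1; 0 0 1 2; 0 0 0 1]
M⁻¹ · (5/17, 99/17, -5)ᵀ = (0, -4, -3)ᵀ

p = (0, -4, -3)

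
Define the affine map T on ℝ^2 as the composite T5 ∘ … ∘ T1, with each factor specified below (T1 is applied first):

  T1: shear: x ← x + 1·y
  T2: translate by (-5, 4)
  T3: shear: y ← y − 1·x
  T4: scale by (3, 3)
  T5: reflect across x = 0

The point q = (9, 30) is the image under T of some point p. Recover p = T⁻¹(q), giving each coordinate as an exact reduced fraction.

p = (-1, 3)

T1 = [1 1 0; 0 1 0; 0 0 1]
T2·T1 = [1 1 -5; 0 1 4; 0 0 1]
T3·…·T1 = [1 1 -5; -1 0 9; 0 0 1]
T4·…·T1 = [3 3 -15; -3 0 27; 0 0 1]
T5·…·T1 = [-3 -3 15; -3 0 27; 0 0 1]
det M = -9; M⁻¹ = [0 -1/3 9; -1/3 1/3 -4; 0 0 1]
M⁻¹ · (9, 30)ᵀ = (-1, 3)ᵀ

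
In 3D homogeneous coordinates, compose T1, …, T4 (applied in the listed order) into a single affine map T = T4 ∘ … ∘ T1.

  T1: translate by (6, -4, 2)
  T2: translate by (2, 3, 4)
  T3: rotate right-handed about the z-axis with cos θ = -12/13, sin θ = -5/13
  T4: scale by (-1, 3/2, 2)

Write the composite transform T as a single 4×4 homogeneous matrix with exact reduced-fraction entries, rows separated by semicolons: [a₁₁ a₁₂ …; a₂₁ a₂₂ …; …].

T1 = [1 0 0 6; 0 1 0 -4; 0 0 1 2; 0 0 0 1]
T2·T1 = [1 0 0 8; 0 1 0 -1; 0 0 1 6; 0 0 0 1]
T3·…·T1 = [-12/13 5/13 0 -101/13; -5/13 -12/13 0 -28/13; 0 0 1 6; 0 0 0 1]
T4·…·T1 = [12/13 -5/13 0 101/13; -15/26 -18/13 0 -42/13; 0 0 2 12; 0 0 0 1]

T = [12/13 -5/13 0 101/13; -15/26 -18/13 0 -42/13; 0 0 2 12; 0 0 0 1]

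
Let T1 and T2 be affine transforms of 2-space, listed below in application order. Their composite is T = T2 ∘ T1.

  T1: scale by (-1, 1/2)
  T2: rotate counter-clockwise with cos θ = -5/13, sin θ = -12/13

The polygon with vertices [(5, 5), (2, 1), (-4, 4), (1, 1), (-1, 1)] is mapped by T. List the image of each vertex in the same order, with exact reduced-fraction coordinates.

image vertices: (55/13, 95/26), (16/13, 43/26), (4/13, -58/13), (11/13, 19/26), (1/13, -29/26)

T1 scale by (-1, 1/2): (5, 5) → (-5, 5/2); (2, 1) → (-2, 1/2); (-4, 4) → (4, 2); (1, 1) → (-1, 1/2); (-1, 1) → (1, 1/2)
T2 rotate counter-clockwise with cos θ = -5/13, sin θ = -12/13: (-5, 5/2) → (55/13, 95/26); (-2, 1/2) → (16/13, 43/26); (4, 2) → (4/13, -58/13); (-1, 1/2) → (11/13, 19/26); (1, 1/2) → (1/13, -29/26)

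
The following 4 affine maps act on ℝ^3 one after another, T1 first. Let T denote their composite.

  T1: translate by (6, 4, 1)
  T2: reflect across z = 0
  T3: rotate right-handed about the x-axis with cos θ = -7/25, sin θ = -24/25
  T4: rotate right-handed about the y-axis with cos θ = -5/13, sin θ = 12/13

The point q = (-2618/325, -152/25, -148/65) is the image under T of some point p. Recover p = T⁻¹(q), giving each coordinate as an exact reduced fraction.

p = (-4/5, 4, 3)

T1 = [1 0 0 6; 0 1 0 4; 0 0 1 1; 0 0 0 1]
T2·T1 = [1 0 0 6; 0 1 0 4; 0 0 -1 -1; 0 0 0 1]
T3·…·T1 = [1 0 0 6; 0 -7/25 -24/25 -52/25; 0 -24/25 7/25 -89/25; 0 0 0 1]
T4·…·T1 = [-5/13 -288/325 84/325 -1818/325; 0 -7/25 -24/25 -52/25; -12/13 24/65 -7/65 -271/65; 0 0 0 1]
det M = -1; M⁻¹ = [-5/13 0 -12/13 -6; -288/325 -7/25 24/65 -4; 84/325 -24/25 -7/65 -1; 0 0 0 1]
M⁻¹ · (-2618/325, -152/25, -148/65)ᵀ = (-4/5, 4, 3)ᵀ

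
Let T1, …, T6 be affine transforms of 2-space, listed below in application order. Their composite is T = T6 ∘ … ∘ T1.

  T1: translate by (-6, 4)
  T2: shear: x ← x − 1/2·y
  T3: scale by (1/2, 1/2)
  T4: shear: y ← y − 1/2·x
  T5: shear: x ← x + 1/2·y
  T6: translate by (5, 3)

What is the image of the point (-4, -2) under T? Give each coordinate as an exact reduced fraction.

T1 translate by (-6, 4): (-4, -2) → (-10, 2)
T2 shear: x ← x − 1/2·y: (-10, 2) → (-11, 2)
T3 scale by (1/2, 1/2): (-11, 2) → (-11/2, 1)
T4 shear: y ← y − 1/2·x: (-11/2, 1) → (-11/2, 15/4)
T5 shear: x ← x + 1/2·y: (-11/2, 15/4) → (-29/8, 15/4)
T6 translate by (5, 3): (-29/8, 15/4) → (11/8, 27/4)

T(p) = (11/8, 27/4)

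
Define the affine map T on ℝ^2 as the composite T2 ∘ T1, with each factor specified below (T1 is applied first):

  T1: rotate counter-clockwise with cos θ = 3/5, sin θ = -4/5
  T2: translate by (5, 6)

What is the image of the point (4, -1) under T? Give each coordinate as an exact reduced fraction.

T(p) = (33/5, 11/5)

T1 rotate counter-clockwise with cos θ = 3/5, sin θ = -4/5: (4, -1) → (8/5, -19/5)
T2 translate by (5, 6): (8/5, -19/5) → (33/5, 11/5)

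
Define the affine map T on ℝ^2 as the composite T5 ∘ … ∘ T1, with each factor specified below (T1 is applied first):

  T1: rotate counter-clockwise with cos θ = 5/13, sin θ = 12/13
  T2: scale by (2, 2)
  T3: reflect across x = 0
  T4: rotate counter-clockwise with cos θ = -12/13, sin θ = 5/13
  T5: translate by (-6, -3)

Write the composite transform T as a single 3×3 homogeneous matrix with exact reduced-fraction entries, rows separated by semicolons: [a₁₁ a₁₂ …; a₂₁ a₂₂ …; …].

T1 = [5/13 -12/13 0; 12/13 5/13 0; 0 0 1]
T2·T1 = [10/13 -24/13 0; 24/13 10/13 0; 0 0 1]
T3·…·T1 = [-10/13 24/13 0; 24/13 10/13 0; 0 0 1]
T4·…·T1 = [0 -2 0; -2 0 0; 0 0 1]
T5·…·T1 = [0 -2 -6; -2 0 -3; 0 0 1]

T = [0 -2 -6; -2 0 -3; 0 0 1]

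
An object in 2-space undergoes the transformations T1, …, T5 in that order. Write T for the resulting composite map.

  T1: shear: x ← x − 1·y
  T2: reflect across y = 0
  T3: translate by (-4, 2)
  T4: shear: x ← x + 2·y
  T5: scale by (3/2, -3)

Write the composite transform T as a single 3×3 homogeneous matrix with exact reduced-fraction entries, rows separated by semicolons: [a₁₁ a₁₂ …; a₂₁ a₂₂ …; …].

T = [3/2 -9/2 0; 0 3 -6; 0 0 1]

T1 = [1 -1 0; 0 1 0; 0 0 1]
T2·T1 = [1 -1 0; 0 -1 0; 0 0 1]
T3·…·T1 = [1 -1 -4; 0 -1 2; 0 0 1]
T4·…·T1 = [1 -3 0; 0 -1 2; 0 0 1]
T5·…·T1 = [3/2 -9/2 0; 0 3 -6; 0 0 1]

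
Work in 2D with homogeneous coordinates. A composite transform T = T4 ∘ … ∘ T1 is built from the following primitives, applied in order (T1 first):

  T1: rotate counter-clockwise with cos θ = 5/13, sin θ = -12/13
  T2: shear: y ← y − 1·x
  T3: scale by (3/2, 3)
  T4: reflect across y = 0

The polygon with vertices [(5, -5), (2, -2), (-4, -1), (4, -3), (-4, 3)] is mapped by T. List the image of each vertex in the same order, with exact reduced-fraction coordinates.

T1 rotate counter-clockwise with cos θ = 5/13, sin θ = -12/13: (5, -5) → (-35/13, -85/13); (2, -2) → (-14/13, -34/13); (-4, -1) → (-32/13, 43/13); (4, -3) → (-16/13, -63/13); (-4, 3) → (16/13, 63/13)
T2 shear: y ← y − 1·x: (-35/13, -85/13) → (-35/13, -50/13); (-14/13, -34/13) → (-14/13, -20/13); (-32/13, 43/13) → (-32/13, 75/13); (-16/13, -63/13) → (-16/13, -47/13); (16/13, 63/13) → (16/13, 47/13)
T3 scale by (3/2, 3): (-35/13, -50/13) → (-105/26, -150/13); (-14/13, -20/13) → (-21/13, -60/13); (-32/13, 75/13) → (-48/13, 225/13); (-16/13, -47/13) → (-24/13, -141/13); (16/13, 47/13) → (24/13, 141/13)
T4 reflect across y = 0: (-105/26, -150/13) → (-105/26, 150/13); (-21/13, -60/13) → (-21/13, 60/13); (-48/13, 225/13) → (-48/13, -225/13); (-24/13, -141/13) → (-24/13, 141/13); (24/13, 141/13) → (24/13, -141/13)

image vertices: (-105/26, 150/13), (-21/13, 60/13), (-48/13, -225/13), (-24/13, 141/13), (24/13, -141/13)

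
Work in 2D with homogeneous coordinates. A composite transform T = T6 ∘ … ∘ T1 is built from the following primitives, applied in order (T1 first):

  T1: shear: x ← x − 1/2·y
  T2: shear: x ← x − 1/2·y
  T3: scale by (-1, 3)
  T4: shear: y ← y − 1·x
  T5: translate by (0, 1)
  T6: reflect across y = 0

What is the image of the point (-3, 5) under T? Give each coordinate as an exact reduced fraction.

T1 shear: x ← x − 1/2·y: (-3, 5) → (-11/2, 5)
T2 shear: x ← x − 1/2·y: (-11/2, 5) → (-8, 5)
T3 scale by (-1, 3): (-8, 5) → (8, 15)
T4 shear: y ← y − 1·x: (8, 15) → (8, 7)
T5 translate by (0, 1): (8, 7) → (8, 8)
T6 reflect across y = 0: (8, 8) → (8, -8)

T(p) = (8, -8)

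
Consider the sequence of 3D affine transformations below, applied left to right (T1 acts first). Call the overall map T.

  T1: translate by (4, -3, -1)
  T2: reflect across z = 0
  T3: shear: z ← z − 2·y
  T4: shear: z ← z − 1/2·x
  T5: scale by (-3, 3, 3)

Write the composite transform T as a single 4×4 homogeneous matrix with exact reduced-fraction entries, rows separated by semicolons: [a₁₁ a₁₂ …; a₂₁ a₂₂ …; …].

T = [-3 0 0 -12; 0 3 0 -9; -3/2 -6 -3 15; 0 0 0 1]

T1 = [1 0 0 4; 0 1 0 -3; 0 0 1 -1; 0 0 0 1]
T2·T1 = [1 0 0 4; 0 1 0 -3; 0 0 -1 1; 0 0 0 1]
T3·…·T1 = [1 0 0 4; 0 1 0 -3; 0 -2 -1 7; 0 0 0 1]
T4·…·T1 = [1 0 0 4; 0 1 0 -3; -1/2 -2 -1 5; 0 0 0 1]
T5·…·T1 = [-3 0 0 -12; 0 3 0 -9; -3/2 -6 -3 15; 0 0 0 1]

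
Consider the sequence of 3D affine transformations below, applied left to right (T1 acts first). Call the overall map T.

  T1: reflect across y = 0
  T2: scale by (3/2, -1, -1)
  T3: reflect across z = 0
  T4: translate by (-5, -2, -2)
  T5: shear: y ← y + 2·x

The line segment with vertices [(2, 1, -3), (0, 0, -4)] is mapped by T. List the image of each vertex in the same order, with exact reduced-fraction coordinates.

image vertices: (-2, -5, -5), (-5, -12, -6)

T1 reflect across y = 0: (2, 1, -3) → (2, -1, -3); (0, 0, -4) → (0, 0, -4)
T2 scale by (3/2, -1, -1): (2, -1, -3) → (3, 1, 3); (0, 0, -4) → (0, 0, 4)
T3 reflect across z = 0: (3, 1, 3) → (3, 1, -3); (0, 0, 4) → (0, 0, -4)
T4 translate by (-5, -2, -2): (3, 1, -3) → (-2, -1, -5); (0, 0, -4) → (-5, -2, -6)
T5 shear: y ← y + 2·x: (-2, -1, -5) → (-2, -5, -5); (-5, -2, -6) → (-5, -12, -6)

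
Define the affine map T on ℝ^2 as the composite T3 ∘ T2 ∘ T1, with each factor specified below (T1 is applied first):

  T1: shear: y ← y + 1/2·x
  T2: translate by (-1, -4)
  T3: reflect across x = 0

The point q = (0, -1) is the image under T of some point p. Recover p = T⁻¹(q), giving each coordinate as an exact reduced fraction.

T1 = [1 0 0; 1/2 1 0; 0 0 1]
T2·T1 = [1 0 -1; 1/2 1 -4; 0 0 1]
T3·…·T1 = [-1 0 1; 1/2 1 -4; 0 0 1]
det M = -1; M⁻¹ = [-1 0 1; 1/2 1 7/2; 0 0 1]
M⁻¹ · (0, -1)ᵀ = (1, 5/2)ᵀ

p = (1, 5/2)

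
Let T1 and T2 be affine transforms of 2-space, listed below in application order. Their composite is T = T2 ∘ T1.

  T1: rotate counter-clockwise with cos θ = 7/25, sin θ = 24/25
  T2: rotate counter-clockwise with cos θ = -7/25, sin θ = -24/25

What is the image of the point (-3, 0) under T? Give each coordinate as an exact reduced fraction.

T1 rotate counter-clockwise with cos θ = 7/25, sin θ = 24/25: (-3, 0) → (-21/25, -72/25)
T2 rotate counter-clockwise with cos θ = -7/25, sin θ = -24/25: (-21/25, -72/25) → (-1581/625, 1008/625)

T(p) = (-1581/625, 1008/625)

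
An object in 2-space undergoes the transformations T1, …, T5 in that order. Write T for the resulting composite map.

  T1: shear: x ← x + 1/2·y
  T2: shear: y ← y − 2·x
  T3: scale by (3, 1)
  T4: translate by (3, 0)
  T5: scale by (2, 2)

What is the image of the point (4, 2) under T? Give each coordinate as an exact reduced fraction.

T1 shear: x ← x + 1/2·y: (4, 2) → (5, 2)
T2 shear: y ← y − 2·x: (5, 2) → (5, -8)
T3 scale by (3, 1): (5, -8) → (15, -8)
T4 translate by (3, 0): (15, -8) → (18, -8)
T5 scale by (2, 2): (18, -8) → (36, -16)

T(p) = (36, -16)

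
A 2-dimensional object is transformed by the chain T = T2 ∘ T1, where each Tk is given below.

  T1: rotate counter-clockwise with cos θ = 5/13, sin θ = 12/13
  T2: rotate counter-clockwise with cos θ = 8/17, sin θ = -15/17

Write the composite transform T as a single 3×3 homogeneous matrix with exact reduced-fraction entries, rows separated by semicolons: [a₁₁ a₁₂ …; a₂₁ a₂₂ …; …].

T1 = [5/13 -12/13 0; 12/13 5/13 0; 0 0 1]
T2·T1 = [220/221 -21/221 0; 21/221 220/221 0; 0 0 1]

T = [220/221 -21/221 0; 21/221 220/221 0; 0 0 1]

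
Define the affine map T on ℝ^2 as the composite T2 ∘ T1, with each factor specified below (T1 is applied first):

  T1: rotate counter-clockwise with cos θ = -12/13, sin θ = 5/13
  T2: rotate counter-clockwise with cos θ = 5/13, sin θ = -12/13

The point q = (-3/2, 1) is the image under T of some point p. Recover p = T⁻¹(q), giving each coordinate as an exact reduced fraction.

p = (1, 3/2)

T1 = [-12/13 -5/13 0; 5/13 -12/13 0; 0 0 1]
T2·T1 = [0 -1 0; 1 0 0; 0 0 1]
det M = 1; M⁻¹ = [0 1 0; -1 0 0; 0 0 1]
M⁻¹ · (-3/2, 1)ᵀ = (1, 3/2)ᵀ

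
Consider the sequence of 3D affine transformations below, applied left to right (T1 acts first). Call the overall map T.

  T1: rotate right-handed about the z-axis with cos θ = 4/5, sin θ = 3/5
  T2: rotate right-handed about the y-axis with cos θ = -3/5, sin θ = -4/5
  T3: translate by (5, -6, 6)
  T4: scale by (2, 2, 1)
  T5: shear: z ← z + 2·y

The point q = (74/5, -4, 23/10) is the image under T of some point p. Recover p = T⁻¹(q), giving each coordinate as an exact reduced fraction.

p = (4, 2, -9/2)

T1 = [4/5 -3/5 0 0; 3/5 4/5 0 0; 0 0 1 0; 0 0 0 1]
T2·T1 = [-12/25 9/25 -4/5 0; 3/5 4/5 0 0; 16/25 -12/25 -3/5 0; 0 0 0 1]
T3·…·T1 = [-12/25 9/25 -4/5 5; 3/5 4/5 0 -6; 16/25 -12/25 -3/5 6; 0 0 0 1]
T4·…·T1 = [-24/25 18/25 -8/5 10; 6/5 8/5 0 -12; 16/25 -12/25 -3/5 6; 0 0 0 1]
T5·…·T1 = [-24/25 18/25 -8/5 10; 6/5 8/5 0 -12; 76/25 68/25 -3/5 -18; 0 0 0 1]
det M = 4; M⁻¹ = [-6/25 -49/50 16/25 54/25; 9/50 34/25 -12/25 147/25; -2/5 6/5 -3/5 38/5; 0 0 0 1]
M⁻¹ · (74/5, -4, 23/10)ᵀ = (4, 2, -9/2)ᵀ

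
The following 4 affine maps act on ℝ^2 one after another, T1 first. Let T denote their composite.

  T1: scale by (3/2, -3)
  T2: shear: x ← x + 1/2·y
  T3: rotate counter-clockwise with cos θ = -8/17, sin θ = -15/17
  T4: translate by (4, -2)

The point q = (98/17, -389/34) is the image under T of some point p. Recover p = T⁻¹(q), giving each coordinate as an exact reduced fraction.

T1 = [3/2 0 0; 0 -3 0; 0 0 1]
T2·T1 = [3/2 -3/2 0; 0 -3 0; 0 0 1]
T3·…·T1 = [-12/17 -33/17 0; -45/34 93/34 0; 0 0 1]
T4·…·T1 = [-12/17 -33/17 4; -45/34 93/34 -2; 0 0 1]
det M = -9/2; M⁻¹ = [-31/51 -22/51 80/51; -5/17 8/51 76/51; 0 0 1]
M⁻¹ · (98/17, -389/34)ᵀ = (3, -2)ᵀ

p = (3, -2)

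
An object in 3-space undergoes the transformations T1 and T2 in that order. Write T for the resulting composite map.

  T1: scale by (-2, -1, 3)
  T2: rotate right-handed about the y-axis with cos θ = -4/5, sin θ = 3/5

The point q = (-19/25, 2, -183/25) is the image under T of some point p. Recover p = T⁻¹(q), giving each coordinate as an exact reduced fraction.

p = (-5/2, -2, 9/5)

T1 = [-2 0 0 0; 0 -1 0 0; 0 0 3 0; 0 0 0 1]
T2·T1 = [8/5 0 9/5 0; 0 -1 0 0; 6/5 0 -12/5 0; 0 0 0 1]
det M = 6; M⁻¹ = [2/5 0 3/10 0; 0 -1 0 0; 1/5 0 -4/15 0; 0 0 0 1]
M⁻¹ · (-19/25, 2, -183/25)ᵀ = (-5/2, -2, 9/5)ᵀ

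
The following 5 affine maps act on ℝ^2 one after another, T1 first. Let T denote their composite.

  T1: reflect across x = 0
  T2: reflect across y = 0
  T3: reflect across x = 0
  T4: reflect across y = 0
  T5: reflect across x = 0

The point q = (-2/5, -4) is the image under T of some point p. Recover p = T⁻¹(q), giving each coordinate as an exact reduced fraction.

p = (2/5, -4)

T1 = [-1 0 0; 0 1 0; 0 0 1]
T2·T1 = [-1 0 0; 0 -1 0; 0 0 1]
T3·…·T1 = [1 0 0; 0 -1 0; 0 0 1]
T4·…·T1 = [1 0 0; 0 1 0; 0 0 1]
T5·…·T1 = [-1 0 0; 0 1 0; 0 0 1]
det M = -1; M⁻¹ = [-1 0 0; 0 1 0; 0 0 1]
M⁻¹ · (-2/5, -4)ᵀ = (2/5, -4)ᵀ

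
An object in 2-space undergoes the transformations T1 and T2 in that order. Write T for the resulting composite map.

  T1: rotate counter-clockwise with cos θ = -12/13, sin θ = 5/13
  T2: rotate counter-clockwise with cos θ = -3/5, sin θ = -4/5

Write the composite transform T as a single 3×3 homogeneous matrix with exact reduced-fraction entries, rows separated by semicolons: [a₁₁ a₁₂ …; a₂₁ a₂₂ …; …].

T1 = [-12/13 -5/13 0; 5/13 -12/13 0; 0 0 1]
T2·T1 = [56/65 -33/65 0; 33/65 56/65 0; 0 0 1]

T = [56/65 -33/65 0; 33/65 56/65 0; 0 0 1]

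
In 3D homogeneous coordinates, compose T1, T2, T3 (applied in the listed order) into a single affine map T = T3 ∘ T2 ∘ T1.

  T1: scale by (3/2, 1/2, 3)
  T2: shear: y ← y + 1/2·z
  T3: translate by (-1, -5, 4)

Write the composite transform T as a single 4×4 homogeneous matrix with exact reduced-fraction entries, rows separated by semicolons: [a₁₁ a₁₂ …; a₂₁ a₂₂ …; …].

T = [3/2 0 0 -1; 0 1/2 3/2 -5; 0 0 3 4; 0 0 0 1]

T1 = [3/2 0 0 0; 0 1/2 0 0; 0 0 3 0; 0 0 0 1]
T2·T1 = [3/2 0 0 0; 0 1/2 3/2 0; 0 0 3 0; 0 0 0 1]
T3·…·T1 = [3/2 0 0 -1; 0 1/2 3/2 -5; 0 0 3 4; 0 0 0 1]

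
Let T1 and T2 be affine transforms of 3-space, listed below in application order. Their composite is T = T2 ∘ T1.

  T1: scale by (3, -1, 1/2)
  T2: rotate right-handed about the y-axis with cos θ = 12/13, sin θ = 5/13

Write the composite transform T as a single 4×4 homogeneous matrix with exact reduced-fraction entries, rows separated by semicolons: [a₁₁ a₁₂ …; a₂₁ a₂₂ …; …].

T = [36/13 0 5/26 0; 0 -1 0 0; -15/13 0 6/13 0; 0 0 0 1]

T1 = [3 0 0 0; 0 -1 0 0; 0 0 1/2 0; 0 0 0 1]
T2·T1 = [36/13 0 5/26 0; 0 -1 0 0; -15/13 0 6/13 0; 0 0 0 1]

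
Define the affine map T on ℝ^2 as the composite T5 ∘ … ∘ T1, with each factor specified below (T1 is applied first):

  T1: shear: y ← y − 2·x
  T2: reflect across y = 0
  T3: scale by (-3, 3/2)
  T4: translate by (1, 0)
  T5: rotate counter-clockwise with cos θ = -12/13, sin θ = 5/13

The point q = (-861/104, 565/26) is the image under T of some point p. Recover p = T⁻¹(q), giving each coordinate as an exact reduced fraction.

p = (-5, 5/4)

T1 = [1 0 0; -2 1 0; 0 0 1]
T2·T1 = [1 0 0; 2 -1 0; 0 0 1]
T3·…·T1 = [-3 0 0; 3 -3/2 0; 0 0 1]
T4·…·T1 = [-3 0 1; 3 -3/2 0; 0 0 1]
T5·…·T1 = [21/13 15/26 -12/13; -51/13 18/13 5/13; 0 0 1]
det M = 9/2; M⁻¹ = [4/13 -5/39 1/3; 34/39 14/39 2/3; 0 0 1]
M⁻¹ · (-861/104, 565/26)ᵀ = (-5, 5/4)ᵀ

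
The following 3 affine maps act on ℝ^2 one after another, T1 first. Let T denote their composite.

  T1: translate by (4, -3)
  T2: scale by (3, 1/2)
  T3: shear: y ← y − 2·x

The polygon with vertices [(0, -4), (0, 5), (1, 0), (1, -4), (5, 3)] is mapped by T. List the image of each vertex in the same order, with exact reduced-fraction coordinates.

image vertices: (12, -55/2), (12, -23), (15, -63/2), (15, -67/2), (27, -54)

T1 translate by (4, -3): (0, -4) → (4, -7); (0, 5) → (4, 2); (1, 0) → (5, -3); (1, -4) → (5, -7); (5, 3) → (9, 0)
T2 scale by (3, 1/2): (4, -7) → (12, -7/2); (4, 2) → (12, 1); (5, -3) → (15, -3/2); (5, -7) → (15, -7/2); (9, 0) → (27, 0)
T3 shear: y ← y − 2·x: (12, -7/2) → (12, -55/2); (12, 1) → (12, -23); (15, -3/2) → (15, -63/2); (15, -7/2) → (15, -67/2); (27, 0) → (27, -54)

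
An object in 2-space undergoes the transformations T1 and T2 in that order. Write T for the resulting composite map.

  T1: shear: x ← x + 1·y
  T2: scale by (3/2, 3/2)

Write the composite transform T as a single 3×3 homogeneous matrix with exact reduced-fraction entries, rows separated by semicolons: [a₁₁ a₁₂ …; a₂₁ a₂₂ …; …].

T = [3/2 3/2 0; 0 3/2 0; 0 0 1]

T1 = [1 1 0; 0 1 0; 0 0 1]
T2·T1 = [3/2 3/2 0; 0 3/2 0; 0 0 1]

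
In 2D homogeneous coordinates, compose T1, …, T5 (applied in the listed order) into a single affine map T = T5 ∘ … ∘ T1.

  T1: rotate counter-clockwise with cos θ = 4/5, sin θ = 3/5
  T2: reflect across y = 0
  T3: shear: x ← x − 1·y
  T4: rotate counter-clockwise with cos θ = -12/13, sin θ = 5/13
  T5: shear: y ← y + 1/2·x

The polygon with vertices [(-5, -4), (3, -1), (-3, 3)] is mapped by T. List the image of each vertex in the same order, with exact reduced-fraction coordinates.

T1 rotate counter-clockwise with cos θ = 4/5, sin θ = 3/5: (-5, -4) → (-8/5, -31/5); (3, -1) → (3, 1); (-3, 3) → (-21/5, 3/5)
T2 reflect across y = 0: (-8/5, -31/5) → (-8/5, 31/5); (3, 1) → (3, -1); (-21/5, 3/5) → (-21/5, -3/5)
T3 shear: x ← x − 1·y: (-8/5, 31/5) → (-39/5, 31/5); (3, -1) → (4, -1); (-21/5, -3/5) → (-18/5, -3/5)
T4 rotate counter-clockwise with cos θ = -12/13, sin θ = 5/13: (-39/5, 31/5) → (313/65, -567/65); (4, -1) → (-43/13, 32/13); (-18/5, -3/5) → (231/65, -54/65)
T5 shear: y ← y + 1/2·x: (313/65, -567/65) → (313/65, -821/130); (-43/13, 32/13) → (-43/13, 21/26); (231/65, -54/65) → (231/65, 123/130)

image vertices: (313/65, -821/130), (-43/13, 21/26), (231/65, 123/130)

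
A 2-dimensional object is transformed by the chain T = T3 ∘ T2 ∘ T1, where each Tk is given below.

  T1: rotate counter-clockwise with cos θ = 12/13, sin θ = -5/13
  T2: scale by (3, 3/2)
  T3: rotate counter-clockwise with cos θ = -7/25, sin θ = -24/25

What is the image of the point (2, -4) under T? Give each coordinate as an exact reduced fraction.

T(p) = (-2172/325, 321/325)

T1 rotate counter-clockwise with cos θ = 12/13, sin θ = -5/13: (2, -4) → (4/13, -58/13)
T2 scale by (3, 3/2): (4/13, -58/13) → (12/13, -87/13)
T3 rotate counter-clockwise with cos θ = -7/25, sin θ = -24/25: (12/13, -87/13) → (-2172/325, 321/325)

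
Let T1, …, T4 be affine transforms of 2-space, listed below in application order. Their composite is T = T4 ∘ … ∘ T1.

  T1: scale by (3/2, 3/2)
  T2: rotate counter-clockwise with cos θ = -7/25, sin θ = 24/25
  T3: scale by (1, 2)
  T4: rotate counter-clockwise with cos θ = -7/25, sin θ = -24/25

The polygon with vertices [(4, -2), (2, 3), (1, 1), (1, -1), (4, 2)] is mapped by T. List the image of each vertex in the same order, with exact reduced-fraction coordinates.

T1 scale by (3/2, 3/2): (4, -2) → (6, -3); (2, 3) → (3, 9/2); (1, 1) → (3/2, 3/2); (1, -1) → (3/2, -3/2); (4, 2) → (6, 3)
T2 rotate counter-clockwise with cos θ = -7/25, sin θ = 24/25: (6, -3) → (6/5, 33/5); (3, 9/2) → (-129/25, 81/50); (3/2, 3/2) → (-93/50, 51/50); (3/2, -3/2) → (51/50, 93/50); (6, 3) → (-114/25, 123/25)
T3 scale by (1, 2): (6/5, 33/5) → (6/5, 66/5); (-129/25, 81/50) → (-129/25, 81/25); (-93/50, 51/50) → (-93/50, 51/25); (51/50, 93/50) → (51/50, 93/25); (-114/25, 123/25) → (-114/25, 246/25)
T4 rotate counter-clockwise with cos θ = -7/25, sin θ = -24/25: (6/5, 66/5) → (1542/125, -606/125); (-129/25, 81/25) → (2847/625, 2529/625); (-93/50, 51/25) → (3099/1250, 759/625); (51/50, 93/25) → (4107/1250, -1263/625); (-114/25, 246/25) → (6702/625, 1014/625)

image vertices: (1542/125, -606/125), (2847/625, 2529/625), (3099/1250, 759/625), (4107/1250, -1263/625), (6702/625, 1014/625)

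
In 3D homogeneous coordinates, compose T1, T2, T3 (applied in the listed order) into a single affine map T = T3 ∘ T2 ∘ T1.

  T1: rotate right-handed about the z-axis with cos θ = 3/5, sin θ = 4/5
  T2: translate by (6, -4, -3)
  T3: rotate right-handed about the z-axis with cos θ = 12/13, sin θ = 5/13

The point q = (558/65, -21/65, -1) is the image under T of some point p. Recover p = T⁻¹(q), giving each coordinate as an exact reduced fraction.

T1 = [3/5 -4/5 0 0; 4/5 3/5 0 0; 0 0 1 0; 0 0 0 1]
T2·T1 = [3/5 -4/5 0 6; 4/5 3/5 0 -4; 0 0 1 -3; 0 0 0 1]
T3·…·T1 = [16/65 -63/65 0 92/13; 63/65 16/65 0 -18/13; 0 0 1 -3; 0 0 0 1]
det M = 1; M⁻¹ = [16/65 63/65 0 -2/5; -63/65 16/65 0 36/5; 0 0 1 3; 0 0 0 1]
M⁻¹ · (558/65, -21/65, -1)ᵀ = (7/5, -6/5, 2)ᵀ

p = (7/5, -6/5, 2)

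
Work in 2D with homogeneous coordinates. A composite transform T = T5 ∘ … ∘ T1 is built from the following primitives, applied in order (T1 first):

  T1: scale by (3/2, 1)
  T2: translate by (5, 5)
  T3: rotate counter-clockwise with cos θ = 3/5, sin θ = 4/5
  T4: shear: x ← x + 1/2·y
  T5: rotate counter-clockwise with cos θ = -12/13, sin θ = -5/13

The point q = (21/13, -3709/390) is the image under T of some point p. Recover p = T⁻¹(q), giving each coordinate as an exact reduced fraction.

T1 = [3/2 0 0; 0 1 0; 0 0 1]
T2·T1 = [3/2 0 5; 0 1 5; 0 0 1]
T3·…·T1 = [9/10 -4/5 -1; 6/5 3/5 7; 0 0 1]
T4·…·T1 = [3/2 -1/2 5/2; 6/5 3/5 7; 0 0 1]
T5·…·T1 = [-12/13 9/13 5/13; -219/130 -47/130 -193/26; 0 0 1]
det M = 3/2; M⁻¹ = [-47/195 -6/13 -10/3; 73/65 -8/13 -5; 0 0 1]
M⁻¹ · (21/13, -3709/390)ᵀ = (2/3, 8/3)ᵀ

p = (2/3, 8/3)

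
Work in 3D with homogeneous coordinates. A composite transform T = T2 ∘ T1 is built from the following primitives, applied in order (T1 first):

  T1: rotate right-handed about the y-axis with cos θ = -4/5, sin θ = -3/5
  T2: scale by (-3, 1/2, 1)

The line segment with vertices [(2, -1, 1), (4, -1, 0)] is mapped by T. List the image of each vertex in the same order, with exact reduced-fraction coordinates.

T1 rotate right-handed about the y-axis with cos θ = -4/5, sin θ = -3/5: (2, -1, 1) → (-11/5, -1, 2/5); (4, -1, 0) → (-16/5, -1, 12/5)
T2 scale by (-3, 1/2, 1): (-11/5, -1, 2/5) → (33/5, -1/2, 2/5); (-16/5, -1, 12/5) → (48/5, -1/2, 12/5)

image vertices: (33/5, -1/2, 2/5), (48/5, -1/2, 12/5)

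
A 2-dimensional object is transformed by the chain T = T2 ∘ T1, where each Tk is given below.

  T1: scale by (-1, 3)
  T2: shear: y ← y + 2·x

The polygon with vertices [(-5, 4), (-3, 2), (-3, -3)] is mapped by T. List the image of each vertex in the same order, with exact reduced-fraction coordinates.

T1 scale by (-1, 3): (-5, 4) → (5, 12); (-3, 2) → (3, 6); (-3, -3) → (3, -9)
T2 shear: y ← y + 2·x: (5, 12) → (5, 22); (3, 6) → (3, 12); (3, -9) → (3, -3)

image vertices: (5, 22), (3, 12), (3, -3)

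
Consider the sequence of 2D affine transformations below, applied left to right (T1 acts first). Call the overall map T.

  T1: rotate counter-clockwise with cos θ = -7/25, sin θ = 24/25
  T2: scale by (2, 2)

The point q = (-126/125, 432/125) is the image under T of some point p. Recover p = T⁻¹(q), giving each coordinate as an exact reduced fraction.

T1 = [-7/25 -24/25 0; 24/25 -7/25 0; 0 0 1]
T2·T1 = [-14/25 -48/25 0; 48/25 -14/25 0; 0 0 1]
det M = 4; M⁻¹ = [-7/50 12/25 0; -12/25 -7/50 0; 0 0 1]
M⁻¹ · (-126/125, 432/125)ᵀ = (9/5, 0)ᵀ

p = (9/5, 0)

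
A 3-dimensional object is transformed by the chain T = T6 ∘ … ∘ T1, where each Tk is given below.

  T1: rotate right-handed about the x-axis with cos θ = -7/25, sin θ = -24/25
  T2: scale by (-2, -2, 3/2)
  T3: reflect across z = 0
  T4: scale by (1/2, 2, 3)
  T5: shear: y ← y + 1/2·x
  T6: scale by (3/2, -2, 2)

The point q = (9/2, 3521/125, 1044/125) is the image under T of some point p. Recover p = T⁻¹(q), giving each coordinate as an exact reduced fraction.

p = (-3, -1/5, 4)

T1 = [1 0 0 0; 0 -7/25 24/25 0; 0 -24/25 -7/25 0; 0 0 0 1]
T2·T1 = [-2 0 0 0; 0 14/25 -48/25 0; 0 -36/25 -21/50 0; 0 0 0 1]
T3·…·T1 = [-2 0 0 0; 0 14/25 -48/25 0; 0 36/25 21/50 0; 0 0 0 1]
T4·…·T1 = [-1 0 0 0; 0 28/25 -96/25 0; 0 108/25 63/50 0; 0 0 0 1]
T5·…·T1 = [-1 0 0 0; -1/2 28/25 -96/25 0; 0 108/25 63/50 0; 0 0 0 1]
T6·…·T1 = [-3/2 0 0 0; 1 -56/25 192/25 0; 0 216/25 63/25 0; 0 0 0 1]
det M = 108; M⁻¹ = [-2/3 0 0 0; -7/300 -7/200 8/75 0; 2/25 3/25 7/225 0; 0 0 0 1]
M⁻¹ · (9/2, 3521/125, 1044/125)ᵀ = (-3, -1/5, 4)ᵀ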